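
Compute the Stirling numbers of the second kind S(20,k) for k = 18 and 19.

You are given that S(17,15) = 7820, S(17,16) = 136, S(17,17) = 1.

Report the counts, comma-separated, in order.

[18] T[18,16]:16*136+7820=9996 · T[18,17]:17*1+136=153 · T[18,18]:18*0+1=1
[19] T[19,17]:17*153+9996=12597 · T[19,18]:18*1+153=171 · T[19,19]:19*0+1=1
[20] T[20,18]:18*171+12597=15675 · T[20,19]:19*1+171=190
Read S(20,18) = 15675, S(20,19) = 190.

15675, 190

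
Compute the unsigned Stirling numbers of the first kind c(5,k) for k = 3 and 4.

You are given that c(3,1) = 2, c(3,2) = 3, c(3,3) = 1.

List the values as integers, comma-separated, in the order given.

35, 10

i=4: T(4,2)=2+3·3=11 | T(4,3)=3+3·1=6 | T(4,4)=1+3·0=1
i=5: T(5,3)=11+4·6=35 | T(5,4)=6+4·1=10
Read c(5,3) = 35, c(5,4) = 10.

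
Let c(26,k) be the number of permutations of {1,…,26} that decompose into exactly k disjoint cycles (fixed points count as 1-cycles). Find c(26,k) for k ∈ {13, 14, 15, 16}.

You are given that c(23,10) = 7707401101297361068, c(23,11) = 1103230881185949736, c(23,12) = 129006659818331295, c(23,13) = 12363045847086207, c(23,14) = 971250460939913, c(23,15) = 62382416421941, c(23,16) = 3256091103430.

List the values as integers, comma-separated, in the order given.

480544558742733545125, 45145946926994481865, 3557372853474553750, 234961569422786050

i=24: T(24,11)=7707401101297361068+23·1103230881185949736=33081711368574204996 | T(24,12)=1103230881185949736+23·129006659818331295=4070384057007569521 | T(24,13)=129006659818331295+23·12363045847086207=413356714301314056 | T(24,14)=12363045847086207+23·971250460939913=34701806448704206 | T(24,15)=971250460939913+23·62382416421941=2406046038644556 | T(24,16)=62382416421941+23·3256091103430=137272511800831
i=25: T(25,12)=33081711368574204996+24·4070384057007569521=130770928736755873500 | T(25,13)=4070384057007569521+24·413356714301314056=13990945200239106865 | T(25,14)=413356714301314056+24·34701806448704206=1246200069070215000 | T(25,15)=34701806448704206+24·2406046038644556=92446911376173550 | T(25,16)=2406046038644556+24·137272511800831=5700586321864500
i=26: T(26,13)=130770928736755873500+25·13990945200239106865=480544558742733545125 | T(26,14)=13990945200239106865+25·1246200069070215000=45145946926994481865 | T(26,15)=1246200069070215000+25·92446911376173550=3557372853474553750 | T(26,16)=92446911376173550+25·5700586321864500=234961569422786050
Read c(26,13) = 480544558742733545125, c(26,14) = 45145946926994481865, c(26,15) = 3557372853474553750, c(26,16) = 234961569422786050.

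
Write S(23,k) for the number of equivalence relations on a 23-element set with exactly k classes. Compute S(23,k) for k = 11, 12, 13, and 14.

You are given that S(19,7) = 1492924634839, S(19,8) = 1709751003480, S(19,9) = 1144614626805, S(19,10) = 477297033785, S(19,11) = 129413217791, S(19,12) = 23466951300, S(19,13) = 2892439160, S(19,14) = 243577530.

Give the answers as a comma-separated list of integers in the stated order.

[20] T[20,8]:8*1709751003480+1492924634839=15170932662679 · T[20,9]:9*1144614626805+1709751003480=12011282644725 · T[20,10]:10*477297033785+1144614626805=5917584964655 · T[20,11]:11*129413217791+477297033785=1900842429486 · T[20,12]:12*23466951300+129413217791=411016633391 · T[20,13]:13*2892439160+23466951300=61068660380 · T[20,14]:14*243577530+2892439160=6302524580
[21] T[21,9]:9*12011282644725+15170932662679=123272476465204 · T[21,10]:10*5917584964655+12011282644725=71187132291275 · T[21,11]:11*1900842429486+5917584964655=26826851689001 · T[21,12]:12*411016633391+1900842429486=6833042030178 · T[21,13]:13*61068660380+411016633391=1204909218331 · T[21,14]:14*6302524580+61068660380=149304004500
[22] T[22,10]:10*71187132291275+123272476465204=835143799377954 · T[22,11]:11*26826851689001+71187132291275=366282500870286 · T[22,12]:12*6833042030178+26826851689001=108823356051137 · T[22,13]:13*1204909218331+6833042030178=22496861868481 · T[22,14]:14*149304004500+1204909218331=3295165281331
[23] T[23,11]:11*366282500870286+835143799377954=4864251308951100 · T[23,12]:12*108823356051137+366282500870286=1672162773483930 · T[23,13]:13*22496861868481+108823356051137=401282560341390 · T[23,14]:14*3295165281331+22496861868481=68629175807115
Read S(23,11) = 4864251308951100, S(23,12) = 1672162773483930, S(23,13) = 401282560341390, S(23,14) = 68629175807115.

4864251308951100, 1672162773483930, 401282560341390, 68629175807115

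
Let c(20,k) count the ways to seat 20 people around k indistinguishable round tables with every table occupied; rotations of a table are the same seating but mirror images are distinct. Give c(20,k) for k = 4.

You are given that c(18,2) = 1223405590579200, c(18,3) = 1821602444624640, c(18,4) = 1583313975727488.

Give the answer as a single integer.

610116075740491776

@19  (19,3):1821602444624640·18+1223405590579200→34012249593822720, (19,4):1583313975727488·18+1821602444624640→30321254007719424
@20  (20,4):30321254007719424·19+34012249593822720→610116075740491776
Read c(20,4) = 610116075740491776.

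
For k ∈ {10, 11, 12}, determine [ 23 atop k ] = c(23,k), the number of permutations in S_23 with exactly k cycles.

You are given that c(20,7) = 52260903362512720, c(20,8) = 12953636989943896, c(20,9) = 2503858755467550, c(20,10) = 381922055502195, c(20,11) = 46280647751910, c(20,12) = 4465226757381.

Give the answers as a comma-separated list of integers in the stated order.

[21] T[21,8]:20*12953636989943896+52260903362512720=311333643161390640 · T[21,9]:20*2503858755467550+12953636989943896=63030812099294896 · T[21,10]:20*381922055502195+2503858755467550=10142299865511450 · T[21,11]:20*46280647751910+381922055502195=1307535010540395 · T[21,12]:20*4465226757381+46280647751910=135585182899530
[22] T[22,9]:21*63030812099294896+311333643161390640=1634980697246583456 · T[22,10]:21*10142299865511450+63030812099294896=276019109275035346 · T[22,11]:21*1307535010540395+10142299865511450=37600535086859745 · T[22,12]:21*135585182899530+1307535010540395=4154823851430525
[23] T[23,10]:22*276019109275035346+1634980697246583456=7707401101297361068 · T[23,11]:22*37600535086859745+276019109275035346=1103230881185949736 · T[23,12]:22*4154823851430525+37600535086859745=129006659818331295
Read c(23,10) = 7707401101297361068, c(23,11) = 1103230881185949736, c(23,12) = 129006659818331295.

7707401101297361068, 1103230881185949736, 129006659818331295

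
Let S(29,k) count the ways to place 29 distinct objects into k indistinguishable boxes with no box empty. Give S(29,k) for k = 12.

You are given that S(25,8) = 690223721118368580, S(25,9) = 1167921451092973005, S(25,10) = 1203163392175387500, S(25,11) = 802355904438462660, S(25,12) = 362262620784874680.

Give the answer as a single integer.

13326679652926121224470

r26: T_26,9=9×1167921451092973005+690223721118368580=11201516780955125625; T_26,10=10×1203163392175387500+1167921451092973005=13199555372846848005; T_26,11=11×802355904438462660+1203163392175387500=10029078340998476760; T_26,12=12×362262620784874680+802355904438462660=5149507353856958820
r27: T_27,10=10×13199555372846848005+11201516780955125625=143197070509423605675; T_27,11=11×10029078340998476760+13199555372846848005=123519417123830092365; T_27,12=12×5149507353856958820+10029078340998476760=71823166587281982600
r28: T_28,11=11×123519417123830092365+143197070509423605675=1501910658871554621690; T_28,12=12×71823166587281982600+123519417123830092365=985397416171213883565
r29: T_29,12=12×985397416171213883565+1501910658871554621690=13326679652926121224470
Read S(29,12) = 13326679652926121224470.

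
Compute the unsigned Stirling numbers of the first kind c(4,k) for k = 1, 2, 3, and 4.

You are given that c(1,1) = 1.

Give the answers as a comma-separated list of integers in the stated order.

6, 11, 6, 1

[2] T[2,1]:1*1+0=1 · T[2,2]:1*0+1=1
[3] T[3,1]:2*1+0=2 · T[3,2]:2*1+1=3 · T[3,3]:2*0+1=1
[4] T[4,1]:3*2+0=6 · T[4,2]:3*3+2=11 · T[4,3]:3*1+3=6 · T[4,4]:3*0+1=1
Read c(4,1) = 6, c(4,2) = 11, c(4,3) = 6, c(4,4) = 1.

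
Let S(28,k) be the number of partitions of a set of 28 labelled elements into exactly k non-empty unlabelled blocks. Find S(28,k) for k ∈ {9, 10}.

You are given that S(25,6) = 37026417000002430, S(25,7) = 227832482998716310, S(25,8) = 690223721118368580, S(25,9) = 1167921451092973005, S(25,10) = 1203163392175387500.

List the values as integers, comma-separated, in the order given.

1006698291338432496375, 1538533978374777852325

[26] T[26,7]:7*227832482998716310+37026417000002430=1631853797991016600 · T[26,8]:8*690223721118368580+227832482998716310=5749622251945664950 · T[26,9]:9*1167921451092973005+690223721118368580=11201516780955125625 · T[26,10]:10*1203163392175387500+1167921451092973005=13199555372846848005
[27] T[27,8]:8*5749622251945664950+1631853797991016600=47628831813556336200 · T[27,9]:9*11201516780955125625+5749622251945664950=106563273280541795575 · T[27,10]:10*13199555372846848005+11201516780955125625=143197070509423605675
[28] T[28,9]:9*106563273280541795575+47628831813556336200=1006698291338432496375 · T[28,10]:10*143197070509423605675+106563273280541795575=1538533978374777852325
Read S(28,9) = 1006698291338432496375, S(28,10) = 1538533978374777852325.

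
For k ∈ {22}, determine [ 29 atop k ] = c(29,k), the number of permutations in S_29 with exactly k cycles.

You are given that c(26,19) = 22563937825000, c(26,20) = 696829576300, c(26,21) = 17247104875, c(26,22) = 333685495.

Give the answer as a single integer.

i=27: T(27,20)=22563937825000+26·696829576300=40681506808800 | T(27,21)=696829576300+26·17247104875=1145254303050 | T(27,22)=17247104875+26·333685495=25922927745
i=28: T(28,21)=40681506808800+27·1145254303050=71603372991150 | T(28,22)=1145254303050+27·25922927745=1845173352165
i=29: T(29,22)=71603372991150+28·1845173352165=123268226851770
Read c(29,22) = 123268226851770.

123268226851770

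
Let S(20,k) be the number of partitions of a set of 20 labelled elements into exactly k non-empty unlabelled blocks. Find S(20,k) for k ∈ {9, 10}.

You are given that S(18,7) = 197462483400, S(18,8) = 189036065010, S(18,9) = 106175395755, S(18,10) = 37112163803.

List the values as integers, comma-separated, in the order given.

12011282644725, 5917584964655

i=19: T(19,8)=197462483400+8·189036065010=1709751003480 | T(19,9)=189036065010+9·106175395755=1144614626805 | T(19,10)=106175395755+10·37112163803=477297033785
i=20: T(20,9)=1709751003480+9·1144614626805=12011282644725 | T(20,10)=1144614626805+10·477297033785=5917584964655
Read S(20,9) = 12011282644725, S(20,10) = 5917584964655.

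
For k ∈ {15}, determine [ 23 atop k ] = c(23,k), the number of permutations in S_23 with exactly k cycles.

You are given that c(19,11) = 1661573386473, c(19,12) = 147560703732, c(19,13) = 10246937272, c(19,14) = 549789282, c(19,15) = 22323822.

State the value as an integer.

62382416421941

i=20: T(20,12)=1661573386473+19·147560703732=4465226757381 | T(20,13)=147560703732+19·10246937272=342252511900 | T(20,14)=10246937272+19·549789282=20692933630 | T(20,15)=549789282+19·22323822=973941900
i=21: T(21,13)=4465226757381+20·342252511900=11310276995381 | T(21,14)=342252511900+20·20692933630=756111184500 | T(21,15)=20692933630+20·973941900=40171771630
i=22: T(22,14)=11310276995381+21·756111184500=27188611869881 | T(22,15)=756111184500+21·40171771630=1599718388730
i=23: T(23,15)=27188611869881+22·1599718388730=62382416421941
Read c(23,15) = 62382416421941.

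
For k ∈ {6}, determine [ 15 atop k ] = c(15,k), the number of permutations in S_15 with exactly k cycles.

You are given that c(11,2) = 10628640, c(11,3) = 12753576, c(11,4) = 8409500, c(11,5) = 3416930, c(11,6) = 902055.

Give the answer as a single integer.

[12] T[12,3]:11*12753576+10628640=150917976 · T[12,4]:11*8409500+12753576=105258076 · T[12,5]:11*3416930+8409500=45995730 · T[12,6]:11*902055+3416930=13339535
[13] T[13,4]:12*105258076+150917976=1414014888 · T[13,5]:12*45995730+105258076=657206836 · T[13,6]:12*13339535+45995730=206070150
[14] T[14,5]:13*657206836+1414014888=9957703756 · T[14,6]:13*206070150+657206836=3336118786
[15] T[15,6]:14*3336118786+9957703756=56663366760
Read c(15,6) = 56663366760.

56663366760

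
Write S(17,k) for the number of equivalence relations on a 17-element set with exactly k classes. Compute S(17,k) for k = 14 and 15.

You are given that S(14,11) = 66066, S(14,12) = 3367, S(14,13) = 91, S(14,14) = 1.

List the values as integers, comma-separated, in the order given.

row 15: T[15][12]=12·3367+66066=106470  T[15][13]=13·91+3367=4550  T[15][14]=14·1+91=105  T[15][15]=15·0+1=1
row 16: T[16][13]=13·4550+106470=165620  T[16][14]=14·105+4550=6020  T[16][15]=15·1+105=120
row 17: T[17][14]=14·6020+165620=249900  T[17][15]=15·120+6020=7820
Read S(17,14) = 249900, S(17,15) = 7820.

249900, 7820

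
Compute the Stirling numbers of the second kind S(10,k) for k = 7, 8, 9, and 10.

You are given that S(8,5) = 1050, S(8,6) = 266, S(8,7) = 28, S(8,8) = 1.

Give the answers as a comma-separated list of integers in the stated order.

i=9: T(9,6)=1050+6·266=2646 | T(9,7)=266+7·28=462 | T(9,8)=28+8·1=36 | T(9,9)=1+9·0=1
i=10: T(10,7)=2646+7·462=5880 | T(10,8)=462+8·36=750 | T(10,9)=36+9·1=45 | T(10,10)=1+10·0=1
Read S(10,7) = 5880, S(10,8) = 750, S(10,9) = 45, S(10,10) = 1.

5880, 750, 45, 1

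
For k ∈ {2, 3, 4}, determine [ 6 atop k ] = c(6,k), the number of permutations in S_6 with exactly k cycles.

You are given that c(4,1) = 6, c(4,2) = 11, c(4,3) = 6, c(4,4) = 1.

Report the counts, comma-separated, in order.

[5] T[5,1]:4*6+0=24 · T[5,2]:4*11+6=50 · T[5,3]:4*6+11=35 · T[5,4]:4*1+6=10
[6] T[6,2]:5*50+24=274 · T[6,3]:5*35+50=225 · T[6,4]:5*10+35=85
Read c(6,2) = 274, c(6,3) = 225, c(6,4) = 85.

274, 225, 85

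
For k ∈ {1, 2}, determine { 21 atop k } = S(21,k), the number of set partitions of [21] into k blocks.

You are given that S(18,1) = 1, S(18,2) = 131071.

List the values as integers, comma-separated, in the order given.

i=19: T(19,1)=0+1·1=1 | T(19,2)=1+2·131071=262143
i=20: T(20,1)=0+1·1=1 | T(20,2)=1+2·262143=524287
i=21: T(21,1)=0+1·1=1 | T(21,2)=1+2·524287=1048575
Read S(21,1) = 1, S(21,2) = 1048575.

1, 1048575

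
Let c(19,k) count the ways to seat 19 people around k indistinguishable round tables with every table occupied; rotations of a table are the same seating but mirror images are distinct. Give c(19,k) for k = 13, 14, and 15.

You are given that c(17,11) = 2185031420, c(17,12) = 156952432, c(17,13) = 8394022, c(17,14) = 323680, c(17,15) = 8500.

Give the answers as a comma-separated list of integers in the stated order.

10246937272, 549789282, 22323822

[18] T[18,12]:17*156952432+2185031420=4853222764 · T[18,13]:17*8394022+156952432=299650806 · T[18,14]:17*323680+8394022=13896582 · T[18,15]:17*8500+323680=468180
[19] T[19,13]:18*299650806+4853222764=10246937272 · T[19,14]:18*13896582+299650806=549789282 · T[19,15]:18*468180+13896582=22323822
Read c(19,13) = 10246937272, c(19,14) = 549789282, c(19,15) = 22323822.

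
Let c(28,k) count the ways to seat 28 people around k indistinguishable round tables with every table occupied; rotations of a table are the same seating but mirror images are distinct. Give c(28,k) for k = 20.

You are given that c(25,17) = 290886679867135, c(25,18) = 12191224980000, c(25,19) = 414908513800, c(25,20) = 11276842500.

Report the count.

2280730371654735

i=26: T(26,18)=290886679867135+25·12191224980000=595667304367135 | T(26,19)=12191224980000+25·414908513800=22563937825000 | T(26,20)=414908513800+25·11276842500=696829576300
i=27: T(27,19)=595667304367135+26·22563937825000=1182329687817135 | T(27,20)=22563937825000+26·696829576300=40681506808800
i=28: T(28,20)=1182329687817135+27·40681506808800=2280730371654735
Read c(28,20) = 2280730371654735.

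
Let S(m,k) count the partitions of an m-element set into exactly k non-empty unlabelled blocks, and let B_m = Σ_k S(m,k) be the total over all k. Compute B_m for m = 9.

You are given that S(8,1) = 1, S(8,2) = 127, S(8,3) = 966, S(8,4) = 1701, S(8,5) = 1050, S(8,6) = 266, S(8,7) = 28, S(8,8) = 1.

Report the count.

i=9: T(9,1)=0+1·1=1 | T(9,2)=1+2·127=255 | T(9,3)=127+3·966=3025 | T(9,4)=966+4·1701=7770 | T(9,5)=1701+5·1050=6951 | T(9,6)=1050+6·266=2646 | T(9,7)=266+7·28=462 | T(9,8)=28+8·1=36 | T(9,9)=1+9·0=1
B_9 = ΣS(9,k) = 1+255+3025+7770+6951+2646+462+36+1 = 21147

21147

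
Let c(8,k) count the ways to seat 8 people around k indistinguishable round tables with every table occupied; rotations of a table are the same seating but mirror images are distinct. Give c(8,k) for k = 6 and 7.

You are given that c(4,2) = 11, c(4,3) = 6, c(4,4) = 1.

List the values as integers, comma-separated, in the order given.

322, 28

[5] T[5,3]:4*6+11=35 · T[5,4]:4*1+6=10 · T[5,5]:4*0+1=1
[6] T[6,4]:5*10+35=85 · T[6,5]:5*1+10=15 · T[6,6]:5*0+1=1
[7] T[7,5]:6*15+85=175 · T[7,6]:6*1+15=21 · T[7,7]:6*0+1=1
[8] T[8,6]:7*21+175=322 · T[8,7]:7*1+21=28
Read c(8,6) = 322, c(8,7) = 28.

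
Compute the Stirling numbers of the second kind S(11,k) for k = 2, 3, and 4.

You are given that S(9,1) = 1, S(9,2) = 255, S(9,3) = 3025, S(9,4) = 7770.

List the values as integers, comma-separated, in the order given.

1023, 28501, 145750

i=10: T(10,1)=0+1·1=1 | T(10,2)=1+2·255=511 | T(10,3)=255+3·3025=9330 | T(10,4)=3025+4·7770=34105
i=11: T(11,2)=1+2·511=1023 | T(11,3)=511+3·9330=28501 | T(11,4)=9330+4·34105=145750
Read S(11,2) = 1023, S(11,3) = 28501, S(11,4) = 145750.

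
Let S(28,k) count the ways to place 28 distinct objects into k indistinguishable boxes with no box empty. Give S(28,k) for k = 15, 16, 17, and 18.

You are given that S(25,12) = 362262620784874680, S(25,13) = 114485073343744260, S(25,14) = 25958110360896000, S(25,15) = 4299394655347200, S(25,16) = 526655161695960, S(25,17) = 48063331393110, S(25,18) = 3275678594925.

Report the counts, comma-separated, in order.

@26  (26,13):114485073343744260·13+362262620784874680→1850568574253550060, (26,14):25958110360896000·14+114485073343744260→477898618396288260, (26,15):4299394655347200·15+25958110360896000→90449030191104000, (26,16):526655161695960·16+4299394655347200→12725877242482560, (26,17):48063331393110·17+526655161695960→1343731795378830, (26,18):3275678594925·18+48063331393110→107025546101760
@27  (27,14):477898618396288260·14+1850568574253550060→8541149231801585700, (27,15):90449030191104000·15+477898618396288260→1834634071262848260, (27,16):12725877242482560·16+90449030191104000→294063066070824960, (27,17):1343731795378830·17+12725877242482560→35569317763922670, (27,18):107025546101760·18+1343731795378830→3270191625210510
@28  (28,15):1834634071262848260·15+8541149231801585700→36060660300744309600, (28,16):294063066070824960·16+1834634071262848260→6539643128396047620, (28,17):35569317763922670·17+294063066070824960→898741468057510350, (28,18):3270191625210510·18+35569317763922670→94432767017711850
Read S(28,15) = 36060660300744309600, S(28,16) = 6539643128396047620, S(28,17) = 898741468057510350, S(28,18) = 94432767017711850.

36060660300744309600, 6539643128396047620, 898741468057510350, 94432767017711850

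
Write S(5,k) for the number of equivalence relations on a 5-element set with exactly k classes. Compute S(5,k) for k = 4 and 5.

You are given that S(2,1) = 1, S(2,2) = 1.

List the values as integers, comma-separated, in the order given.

10, 1

[3] T[3,2]:2*1+1=3 · T[3,3]:3*0+1=1
[4] T[4,3]:3*1+3=6 · T[4,4]:4*0+1=1
[5] T[5,4]:4*1+6=10 · T[5,5]:5*0+1=1
Read S(5,4) = 10, S(5,5) = 1.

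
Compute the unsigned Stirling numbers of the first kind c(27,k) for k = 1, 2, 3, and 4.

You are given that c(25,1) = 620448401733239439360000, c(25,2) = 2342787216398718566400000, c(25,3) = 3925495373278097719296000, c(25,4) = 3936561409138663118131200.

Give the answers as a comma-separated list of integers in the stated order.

row 26: T[26][1]=25·620448401733239439360000+0=15511210043330985984000000  T[26][2]=25·2342787216398718566400000+620448401733239439360000=59190128811701203599360000  T[26][3]=25·3925495373278097719296000+2342787216398718566400000=100480171548351161548800000  T[26][4]=25·3936561409138663118131200+3925495373278097719296000=102339530601744675672576000
row 27: T[27][1]=26·15511210043330985984000000+0=403291461126605635584000000  T[27][2]=26·59190128811701203599360000+15511210043330985984000000=1554454559147562279567360000  T[27][3]=26·100480171548351161548800000+59190128811701203599360000=2671674589068831403868160000  T[27][4]=26·102339530601744675672576000+100480171548351161548800000=2761307967193712729035776000
Read c(27,1) = 403291461126605635584000000, c(27,2) = 1554454559147562279567360000, c(27,3) = 2671674589068831403868160000, c(27,4) = 2761307967193712729035776000.

403291461126605635584000000, 1554454559147562279567360000, 2671674589068831403868160000, 2761307967193712729035776000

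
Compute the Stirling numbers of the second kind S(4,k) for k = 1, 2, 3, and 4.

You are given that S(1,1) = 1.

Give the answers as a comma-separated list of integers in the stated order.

1, 7, 6, 1

[2] T[2,1]:1*1+0=1 · T[2,2]:2*0+1=1
[3] T[3,1]:1*1+0=1 · T[3,2]:2*1+1=3 · T[3,3]:3*0+1=1
[4] T[4,1]:1*1+0=1 · T[4,2]:2*3+1=7 · T[4,3]:3*1+3=6 · T[4,4]:4*0+1=1
Read S(4,1) = 1, S(4,2) = 7, S(4,3) = 6, S(4,4) = 1.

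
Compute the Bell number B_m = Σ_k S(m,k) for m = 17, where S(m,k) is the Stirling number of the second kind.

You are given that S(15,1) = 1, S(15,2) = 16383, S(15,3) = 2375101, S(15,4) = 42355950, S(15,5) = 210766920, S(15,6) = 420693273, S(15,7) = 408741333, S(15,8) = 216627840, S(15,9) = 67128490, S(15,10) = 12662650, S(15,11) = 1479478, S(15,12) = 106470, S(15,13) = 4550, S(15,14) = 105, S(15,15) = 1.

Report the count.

82864869804

@16  (16,1):1·1+0→1, (16,2):16383·2+1→32767, (16,3):2375101·3+16383→7141686, (16,4):42355950·4+2375101→171798901, (16,5):210766920·5+42355950→1096190550, (16,6):420693273·6+210766920→2734926558, (16,7):408741333·7+420693273→3281882604, (16,8):216627840·8+408741333→2141764053, (16,9):67128490·9+216627840→820784250, (16,10):12662650·10+67128490→193754990, (16,11):1479478·11+12662650→28936908, (16,12):106470·12+1479478→2757118, (16,13):4550·13+106470→165620, (16,14):105·14+4550→6020, (16,15):1·15+105→120, (16,16):0·16+1→1
@17  (17,1):1·1+0→1, (17,2):32767·2+1→65535, (17,3):7141686·3+32767→21457825, (17,4):171798901·4+7141686→694337290, (17,5):1096190550·5+171798901→5652751651, (17,6):2734926558·6+1096190550→17505749898, (17,7):3281882604·7+2734926558→25708104786, (17,8):2141764053·8+3281882604→20415995028, (17,9):820784250·9+2141764053→9528822303, (17,10):193754990·10+820784250→2758334150, (17,11):28936908·11+193754990→512060978, (17,12):2757118·12+28936908→62022324, (17,13):165620·13+2757118→4910178, (17,14):6020·14+165620→249900, (17,15):120·15+6020→7820, (17,16):1·16+120→136, (17,17):0·17+1→1
B_17 = ΣS(17,k) = 1+65535+21457825+694337290+5652751651+17505749898+25708104786+20415995028+9528822303+2758334150+512060978+62022324+4910178+249900+7820+136+1 = 82864869804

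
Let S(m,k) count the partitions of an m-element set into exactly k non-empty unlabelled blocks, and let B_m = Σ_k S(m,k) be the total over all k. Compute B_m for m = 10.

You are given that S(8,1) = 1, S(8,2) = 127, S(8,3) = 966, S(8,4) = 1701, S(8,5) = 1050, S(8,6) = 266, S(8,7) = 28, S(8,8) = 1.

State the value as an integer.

[9] T[9,1]:1*1+0=1 · T[9,2]:2*127+1=255 · T[9,3]:3*966+127=3025 · T[9,4]:4*1701+966=7770 · T[9,5]:5*1050+1701=6951 · T[9,6]:6*266+1050=2646 · T[9,7]:7*28+266=462 · T[9,8]:8*1+28=36 · T[9,9]:9*0+1=1
[10] T[10,1]:1*1+0=1 · T[10,2]:2*255+1=511 · T[10,3]:3*3025+255=9330 · T[10,4]:4*7770+3025=34105 · T[10,5]:5*6951+7770=42525 · T[10,6]:6*2646+6951=22827 · T[10,7]:7*462+2646=5880 · T[10,8]:8*36+462=750 · T[10,9]:9*1+36=45 · T[10,10]:10*0+1=1
B_10 = ΣS(10,k) = 1+511+9330+34105+42525+22827+5880+750+45+1 = 115975

115975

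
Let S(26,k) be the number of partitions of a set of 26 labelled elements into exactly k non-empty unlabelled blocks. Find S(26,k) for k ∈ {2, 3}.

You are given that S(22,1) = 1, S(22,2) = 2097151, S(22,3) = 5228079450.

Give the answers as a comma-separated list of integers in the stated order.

i=23: T(23,1)=0+1·1=1 | T(23,2)=1+2·2097151=4194303 | T(23,3)=2097151+3·5228079450=15686335501
i=24: T(24,1)=0+1·1=1 | T(24,2)=1+2·4194303=8388607 | T(24,3)=4194303+3·15686335501=47063200806
i=25: T(25,1)=0+1·1=1 | T(25,2)=1+2·8388607=16777215 | T(25,3)=8388607+3·47063200806=141197991025
i=26: T(26,2)=1+2·16777215=33554431 | T(26,3)=16777215+3·141197991025=423610750290
Read S(26,2) = 33554431, S(26,3) = 423610750290.

33554431, 423610750290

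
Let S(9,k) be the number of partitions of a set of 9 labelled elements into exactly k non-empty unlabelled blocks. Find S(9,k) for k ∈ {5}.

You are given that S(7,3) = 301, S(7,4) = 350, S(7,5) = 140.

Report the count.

row 8: T[8][4]=4·350+301=1701  T[8][5]=5·140+350=1050
row 9: T[9][5]=5·1050+1701=6951
Read S(9,5) = 6951.

6951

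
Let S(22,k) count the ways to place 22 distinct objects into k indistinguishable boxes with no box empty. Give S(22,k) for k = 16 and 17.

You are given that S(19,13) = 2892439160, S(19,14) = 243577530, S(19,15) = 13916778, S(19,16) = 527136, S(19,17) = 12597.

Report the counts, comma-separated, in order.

row 20: T[20][14]=14·243577530+2892439160=6302524580  T[20][15]=15·13916778+243577530=452329200  T[20][16]=16·527136+13916778=22350954  T[20][17]=17·12597+527136=741285
row 21: T[21][15]=15·452329200+6302524580=13087462580  T[21][16]=16·22350954+452329200=809944464  T[21][17]=17·741285+22350954=34952799
row 22: T[22][16]=16·809944464+13087462580=26046574004  T[22][17]=17·34952799+809944464=1404142047
Read S(22,16) = 26046574004, S(22,17) = 1404142047.

26046574004, 1404142047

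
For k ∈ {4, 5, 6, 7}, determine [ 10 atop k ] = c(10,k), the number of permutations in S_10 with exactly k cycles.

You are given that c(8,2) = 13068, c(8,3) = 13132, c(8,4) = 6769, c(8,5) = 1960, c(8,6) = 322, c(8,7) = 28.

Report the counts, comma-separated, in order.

i=9: T(9,3)=13068+8·13132=118124 | T(9,4)=13132+8·6769=67284 | T(9,5)=6769+8·1960=22449 | T(9,6)=1960+8·322=4536 | T(9,7)=322+8·28=546
i=10: T(10,4)=118124+9·67284=723680 | T(10,5)=67284+9·22449=269325 | T(10,6)=22449+9·4536=63273 | T(10,7)=4536+9·546=9450
Read c(10,4) = 723680, c(10,5) = 269325, c(10,6) = 63273, c(10,7) = 9450.

723680, 269325, 63273, 9450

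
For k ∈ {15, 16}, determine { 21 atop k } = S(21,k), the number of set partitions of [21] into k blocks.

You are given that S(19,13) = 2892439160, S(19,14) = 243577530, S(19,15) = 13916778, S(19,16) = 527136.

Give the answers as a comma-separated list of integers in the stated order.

[20] T[20,14]:14*243577530+2892439160=6302524580 · T[20,15]:15*13916778+243577530=452329200 · T[20,16]:16*527136+13916778=22350954
[21] T[21,15]:15*452329200+6302524580=13087462580 · T[21,16]:16*22350954+452329200=809944464
Read S(21,15) = 13087462580, S(21,16) = 809944464.

13087462580, 809944464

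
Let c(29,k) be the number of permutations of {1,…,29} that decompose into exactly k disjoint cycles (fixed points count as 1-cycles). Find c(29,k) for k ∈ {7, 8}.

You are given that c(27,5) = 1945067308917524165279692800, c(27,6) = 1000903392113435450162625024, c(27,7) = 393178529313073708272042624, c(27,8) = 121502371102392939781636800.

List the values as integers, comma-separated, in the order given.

r28: T_28,6=27×1000903392113435450162625024+1945067308917524165279692800=28969458895980281319670568448; T_28,7=27×393178529313073708272042624+1000903392113435450162625024=11616723683566425573507775872; T_28,8=27×121502371102392939781636800+393178529313073708272042624=3673742549077683082376236224
r29: T_29,7=28×11616723683566425573507775872+28969458895980281319670568448=354237722035840197377888292864; T_29,8=28×3673742549077683082376236224+11616723683566425573507775872=114481515057741551880042390144
Read c(29,7) = 354237722035840197377888292864, c(29,8) = 114481515057741551880042390144.

354237722035840197377888292864, 114481515057741551880042390144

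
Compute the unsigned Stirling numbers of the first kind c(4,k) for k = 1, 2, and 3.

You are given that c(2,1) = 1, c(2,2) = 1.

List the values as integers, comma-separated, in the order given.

row 3: T[3][1]=2·1+0=2  T[3][2]=2·1+1=3  T[3][3]=2·0+1=1
row 4: T[4][1]=3·2+0=6  T[4][2]=3·3+2=11  T[4][3]=3·1+3=6
Read c(4,1) = 6, c(4,2) = 11, c(4,3) = 6.

6, 11, 6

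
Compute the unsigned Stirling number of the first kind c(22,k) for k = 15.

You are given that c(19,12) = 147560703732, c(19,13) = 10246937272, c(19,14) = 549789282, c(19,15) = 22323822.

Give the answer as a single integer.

1599718388730

i=20: T(20,13)=147560703732+19·10246937272=342252511900 | T(20,14)=10246937272+19·549789282=20692933630 | T(20,15)=549789282+19·22323822=973941900
i=21: T(21,14)=342252511900+20·20692933630=756111184500 | T(21,15)=20692933630+20·973941900=40171771630
i=22: T(22,15)=756111184500+21·40171771630=1599718388730
Read c(22,15) = 1599718388730.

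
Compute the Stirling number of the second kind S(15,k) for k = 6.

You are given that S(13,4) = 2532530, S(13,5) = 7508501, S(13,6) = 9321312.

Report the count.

420693273

[14] T[14,5]:5*7508501+2532530=40075035 · T[14,6]:6*9321312+7508501=63436373
[15] T[15,6]:6*63436373+40075035=420693273
Read S(15,6) = 420693273.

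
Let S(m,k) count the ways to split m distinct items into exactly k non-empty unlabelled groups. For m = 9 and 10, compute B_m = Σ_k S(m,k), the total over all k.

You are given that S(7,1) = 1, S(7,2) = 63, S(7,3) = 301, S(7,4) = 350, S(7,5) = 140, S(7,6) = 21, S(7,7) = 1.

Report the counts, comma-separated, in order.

21147, 115975

r8: T_8,1=1×1+0=1; T_8,2=2×63+1=127; T_8,3=3×301+63=966; T_8,4=4×350+301=1701; T_8,5=5×140+350=1050; T_8,6=6×21+140=266; T_8,7=7×1+21=28; T_8,8=8×0+1=1
r9: T_9,1=1×1+0=1; T_9,2=2×127+1=255; T_9,3=3×966+127=3025; T_9,4=4×1701+966=7770; T_9,5=5×1050+1701=6951; T_9,6=6×266+1050=2646; T_9,7=7×28+266=462; T_9,8=8×1+28=36; T_9,9=9×0+1=1
r10: T_10,1=1×1+0=1; T_10,2=2×255+1=511; T_10,3=3×3025+255=9330; T_10,4=4×7770+3025=34105; T_10,5=5×6951+7770=42525; T_10,6=6×2646+6951=22827; T_10,7=7×462+2646=5880; T_10,8=8×36+462=750; T_10,9=9×1+36=45; T_10,10=10×0+1=1
B_9 = ΣS(9,k) = 1+255+3025+7770+6951+2646+462+36+1 = 21147
B_10 = ΣS(10,k) = 1+511+9330+34105+42525+22827+5880+750+45+1 = 115975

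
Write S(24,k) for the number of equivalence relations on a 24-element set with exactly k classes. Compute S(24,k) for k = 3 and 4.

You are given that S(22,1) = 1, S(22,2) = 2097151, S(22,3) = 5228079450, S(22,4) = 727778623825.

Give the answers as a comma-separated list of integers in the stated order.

[23] T[23,2]:2*2097151+1=4194303 · T[23,3]:3*5228079450+2097151=15686335501 · T[23,4]:4*727778623825+5228079450=2916342574750
[24] T[24,3]:3*15686335501+4194303=47063200806 · T[24,4]:4*2916342574750+15686335501=11681056634501
Read S(24,3) = 47063200806, S(24,4) = 11681056634501.

47063200806, 11681056634501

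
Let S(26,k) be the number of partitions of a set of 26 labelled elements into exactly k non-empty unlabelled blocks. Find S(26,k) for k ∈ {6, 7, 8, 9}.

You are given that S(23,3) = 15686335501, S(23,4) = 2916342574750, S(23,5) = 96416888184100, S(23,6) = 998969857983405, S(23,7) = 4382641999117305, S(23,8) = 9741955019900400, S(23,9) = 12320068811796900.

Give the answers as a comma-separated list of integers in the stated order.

[24] T[24,4]:4*2916342574750+15686335501=11681056634501 · T[24,5]:5*96416888184100+2916342574750=485000783495250 · T[24,6]:6*998969857983405+96416888184100=6090236036084530 · T[24,7]:7*4382641999117305+998969857983405=31677463851804540 · T[24,8]:8*9741955019900400+4382641999117305=82318282158320505 · T[24,9]:9*12320068811796900+9741955019900400=120622574326072500
[25] T[25,5]:5*485000783495250+11681056634501=2436684974110751 · T[25,6]:6*6090236036084530+485000783495250=37026417000002430 · T[25,7]:7*31677463851804540+6090236036084530=227832482998716310 · T[25,8]:8*82318282158320505+31677463851804540=690223721118368580 · T[25,9]:9*120622574326072500+82318282158320505=1167921451092973005
[26] T[26,6]:6*37026417000002430+2436684974110751=224595186974125331 · T[26,7]:7*227832482998716310+37026417000002430=1631853797991016600 · T[26,8]:8*690223721118368580+227832482998716310=5749622251945664950 · T[26,9]:9*1167921451092973005+690223721118368580=11201516780955125625
Read S(26,6) = 224595186974125331, S(26,7) = 1631853797991016600, S(26,8) = 5749622251945664950, S(26,9) = 11201516780955125625.

224595186974125331, 1631853797991016600, 5749622251945664950, 11201516780955125625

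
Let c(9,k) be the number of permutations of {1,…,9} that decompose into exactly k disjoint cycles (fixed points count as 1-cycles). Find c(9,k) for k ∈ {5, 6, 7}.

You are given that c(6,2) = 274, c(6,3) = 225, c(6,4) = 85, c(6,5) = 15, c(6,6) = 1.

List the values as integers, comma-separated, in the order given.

22449, 4536, 546

@7  (7,3):225·6+274→1624, (7,4):85·6+225→735, (7,5):15·6+85→175, (7,6):1·6+15→21, (7,7):0·6+1→1
@8  (8,4):735·7+1624→6769, (8,5):175·7+735→1960, (8,6):21·7+175→322, (8,7):1·7+21→28
@9  (9,5):1960·8+6769→22449, (9,6):322·8+1960→4536, (9,7):28·8+322→546
Read c(9,5) = 22449, c(9,6) = 4536, c(9,7) = 546.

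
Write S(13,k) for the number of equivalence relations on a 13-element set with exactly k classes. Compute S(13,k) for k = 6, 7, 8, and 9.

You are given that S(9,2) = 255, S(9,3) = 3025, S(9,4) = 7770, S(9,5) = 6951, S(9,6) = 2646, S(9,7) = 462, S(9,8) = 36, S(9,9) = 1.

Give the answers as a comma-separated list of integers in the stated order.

r10: T_10,3=3×3025+255=9330; T_10,4=4×7770+3025=34105; T_10,5=5×6951+7770=42525; T_10,6=6×2646+6951=22827; T_10,7=7×462+2646=5880; T_10,8=8×36+462=750; T_10,9=9×1+36=45
r11: T_11,4=4×34105+9330=145750; T_11,5=5×42525+34105=246730; T_11,6=6×22827+42525=179487; T_11,7=7×5880+22827=63987; T_11,8=8×750+5880=11880; T_11,9=9×45+750=1155
r12: T_12,5=5×246730+145750=1379400; T_12,6=6×179487+246730=1323652; T_12,7=7×63987+179487=627396; T_12,8=8×11880+63987=159027; T_12,9=9×1155+11880=22275
r13: T_13,6=6×1323652+1379400=9321312; T_13,7=7×627396+1323652=5715424; T_13,8=8×159027+627396=1899612; T_13,9=9×22275+159027=359502
Read S(13,6) = 9321312, S(13,7) = 5715424, S(13,8) = 1899612, S(13,9) = 359502.

9321312, 5715424, 1899612, 359502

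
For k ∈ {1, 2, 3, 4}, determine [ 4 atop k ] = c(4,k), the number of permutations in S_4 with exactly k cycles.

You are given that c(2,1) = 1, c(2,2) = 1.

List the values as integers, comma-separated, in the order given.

[3] T[3,1]:2*1+0=2 · T[3,2]:2*1+1=3 · T[3,3]:2*0+1=1
[4] T[4,1]:3*2+0=6 · T[4,2]:3*3+2=11 · T[4,3]:3*1+3=6 · T[4,4]:3*0+1=1
Read c(4,1) = 6, c(4,2) = 11, c(4,3) = 6, c(4,4) = 1.

6, 11, 6, 1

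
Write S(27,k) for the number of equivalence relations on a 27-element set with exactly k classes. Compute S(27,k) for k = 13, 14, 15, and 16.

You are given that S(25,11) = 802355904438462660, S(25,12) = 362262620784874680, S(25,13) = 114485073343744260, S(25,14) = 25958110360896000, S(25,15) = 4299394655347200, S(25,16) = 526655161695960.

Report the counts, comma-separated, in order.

29206898819153109600, 8541149231801585700, 1834634071262848260, 294063066070824960

row 26: T[26][12]=12·362262620784874680+802355904438462660=5149507353856958820  T[26][13]=13·114485073343744260+362262620784874680=1850568574253550060  T[26][14]=14·25958110360896000+114485073343744260=477898618396288260  T[26][15]=15·4299394655347200+25958110360896000=90449030191104000  T[26][16]=16·526655161695960+4299394655347200=12725877242482560
row 27: T[27][13]=13·1850568574253550060+5149507353856958820=29206898819153109600  T[27][14]=14·477898618396288260+1850568574253550060=8541149231801585700  T[27][15]=15·90449030191104000+477898618396288260=1834634071262848260  T[27][16]=16·12725877242482560+90449030191104000=294063066070824960
Read S(27,13) = 29206898819153109600, S(27,14) = 8541149231801585700, S(27,15) = 1834634071262848260, S(27,16) = 294063066070824960.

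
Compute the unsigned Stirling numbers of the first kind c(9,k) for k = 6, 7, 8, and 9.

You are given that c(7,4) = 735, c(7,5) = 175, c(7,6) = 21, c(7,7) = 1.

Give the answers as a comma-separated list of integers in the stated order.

row 8: T[8][5]=7·175+735=1960  T[8][6]=7·21+175=322  T[8][7]=7·1+21=28  T[8][8]=7·0+1=1
row 9: T[9][6]=8·322+1960=4536  T[9][7]=8·28+322=546  T[9][8]=8·1+28=36  T[9][9]=8·0+1=1
Read c(9,6) = 4536, c(9,7) = 546, c(9,8) = 36, c(9,9) = 1.

4536, 546, 36, 1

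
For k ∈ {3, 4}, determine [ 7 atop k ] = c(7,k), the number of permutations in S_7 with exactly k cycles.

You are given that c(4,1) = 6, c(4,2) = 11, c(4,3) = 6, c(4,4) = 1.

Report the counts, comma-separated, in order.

@5  (5,1):6·4+0→24, (5,2):11·4+6→50, (5,3):6·4+11→35, (5,4):1·4+6→10
@6  (6,2):50·5+24→274, (6,3):35·5+50→225, (6,4):10·5+35→85
@7  (7,3):225·6+274→1624, (7,4):85·6+225→735
Read c(7,3) = 1624, c(7,4) = 735.

1624, 735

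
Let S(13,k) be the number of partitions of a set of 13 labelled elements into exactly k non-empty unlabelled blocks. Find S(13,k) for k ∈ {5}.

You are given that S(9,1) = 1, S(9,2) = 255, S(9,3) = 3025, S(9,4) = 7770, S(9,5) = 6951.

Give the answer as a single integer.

7508501

i=10: T(10,2)=1+2·255=511 | T(10,3)=255+3·3025=9330 | T(10,4)=3025+4·7770=34105 | T(10,5)=7770+5·6951=42525
i=11: T(11,3)=511+3·9330=28501 | T(11,4)=9330+4·34105=145750 | T(11,5)=34105+5·42525=246730
i=12: T(12,4)=28501+4·145750=611501 | T(12,5)=145750+5·246730=1379400
i=13: T(13,5)=611501+5·1379400=7508501
Read S(13,5) = 7508501.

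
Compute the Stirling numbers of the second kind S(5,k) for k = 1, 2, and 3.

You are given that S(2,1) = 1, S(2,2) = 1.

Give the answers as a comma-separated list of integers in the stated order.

1, 15, 25

row 3: T[3][1]=1·1+0=1  T[3][2]=2·1+1=3  T[3][3]=3·0+1=1
row 4: T[4][1]=1·1+0=1  T[4][2]=2·3+1=7  T[4][3]=3·1+3=6
row 5: T[5][1]=1·1+0=1  T[5][2]=2·7+1=15  T[5][3]=3·6+7=25
Read S(5,1) = 1, S(5,2) = 15, S(5,3) = 25.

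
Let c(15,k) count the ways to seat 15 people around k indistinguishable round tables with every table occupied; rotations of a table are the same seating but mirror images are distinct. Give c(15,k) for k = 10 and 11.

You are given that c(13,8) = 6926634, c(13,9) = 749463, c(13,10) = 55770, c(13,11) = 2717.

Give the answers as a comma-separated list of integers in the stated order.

row 14: T[14][9]=13·749463+6926634=16669653  T[14][10]=13·55770+749463=1474473  T[14][11]=13·2717+55770=91091
row 15: T[15][10]=14·1474473+16669653=37312275  T[15][11]=14·91091+1474473=2749747
Read c(15,10) = 37312275, c(15,11) = 2749747.

37312275, 2749747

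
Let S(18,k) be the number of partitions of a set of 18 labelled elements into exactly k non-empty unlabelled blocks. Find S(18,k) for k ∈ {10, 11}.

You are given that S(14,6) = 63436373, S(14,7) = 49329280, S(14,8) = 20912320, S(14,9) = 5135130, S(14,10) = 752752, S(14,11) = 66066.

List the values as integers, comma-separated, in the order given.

row 15: T[15][7]=7·49329280+63436373=408741333  T[15][8]=8·20912320+49329280=216627840  T[15][9]=9·5135130+20912320=67128490  T[15][10]=10·752752+5135130=12662650  T[15][11]=11·66066+752752=1479478
row 16: T[16][8]=8·216627840+408741333=2141764053  T[16][9]=9·67128490+216627840=820784250  T[16][10]=10·12662650+67128490=193754990  T[16][11]=11·1479478+12662650=28936908
row 17: T[17][9]=9·820784250+2141764053=9528822303  T[17][10]=10·193754990+820784250=2758334150  T[17][11]=11·28936908+193754990=512060978
row 18: T[18][10]=10·2758334150+9528822303=37112163803  T[18][11]=11·512060978+2758334150=8391004908
Read S(18,10) = 37112163803, S(18,11) = 8391004908.

37112163803, 8391004908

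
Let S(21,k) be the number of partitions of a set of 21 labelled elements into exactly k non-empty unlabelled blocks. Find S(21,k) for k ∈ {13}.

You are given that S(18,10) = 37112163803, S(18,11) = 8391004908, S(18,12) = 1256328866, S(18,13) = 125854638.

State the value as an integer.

1204909218331

[19] T[19,11]:11*8391004908+37112163803=129413217791 · T[19,12]:12*1256328866+8391004908=23466951300 · T[19,13]:13*125854638+1256328866=2892439160
[20] T[20,12]:12*23466951300+129413217791=411016633391 · T[20,13]:13*2892439160+23466951300=61068660380
[21] T[21,13]:13*61068660380+411016633391=1204909218331
Read S(21,13) = 1204909218331.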